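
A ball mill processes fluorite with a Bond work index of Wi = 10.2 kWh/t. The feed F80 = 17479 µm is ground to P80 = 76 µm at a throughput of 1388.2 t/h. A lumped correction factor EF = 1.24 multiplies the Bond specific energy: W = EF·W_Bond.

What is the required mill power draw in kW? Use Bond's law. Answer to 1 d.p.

Bond: W = 10·Wi·(1/√P80 − 1/√F80)
W = 10·10.2·(1/√76 − 1/√17479) = 10·10.2·(0.107144) = 10.9287 kWh/t
With EF = 1.24: W = 10.9287·1.24 = 13.5516 kWh/t
Mill draw = 13.5516 × 1388.2 = 18812.3 kW

P = 18812.3 kW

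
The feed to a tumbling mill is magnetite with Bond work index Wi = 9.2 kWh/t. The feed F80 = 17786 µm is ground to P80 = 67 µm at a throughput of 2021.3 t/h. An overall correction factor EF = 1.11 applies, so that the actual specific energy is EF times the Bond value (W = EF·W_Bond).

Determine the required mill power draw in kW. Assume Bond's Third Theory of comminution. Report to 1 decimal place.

P = 23669.9 kW

W = 10 Wi (P80^-0.5 − F80^-0.5)
W = 10·9.2·(1/√67 − 1/√17786) = 10·9.2·(0.114671) = 10.5497 kWh/t
Apply correction: 10.5497 × 1.11 = 11.7102 kWh/t
P_mill = W·ṁ = 11.7102·2021.3 = 23669.9 kW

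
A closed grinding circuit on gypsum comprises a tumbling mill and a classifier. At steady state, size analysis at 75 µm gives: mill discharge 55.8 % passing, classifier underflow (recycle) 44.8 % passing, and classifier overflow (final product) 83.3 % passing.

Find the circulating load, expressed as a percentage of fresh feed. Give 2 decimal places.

CL = 250.00 %

Classifier node, passing 75 µm:
r = (o − d)/(d − u)
r = (83.3 − 55.8)/(55.8 − 44.8) = 27.5/11.0 = 2.5000
CL = 100·r = 250.00 %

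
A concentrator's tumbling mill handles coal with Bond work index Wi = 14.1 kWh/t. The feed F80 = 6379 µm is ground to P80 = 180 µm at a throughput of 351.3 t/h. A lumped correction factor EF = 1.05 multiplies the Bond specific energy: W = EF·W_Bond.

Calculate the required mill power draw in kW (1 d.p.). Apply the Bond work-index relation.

P = 3225.4 kW

W = 10·Wi·[P80^(−½) − F80^(−½)]
W = 10·14.1·(1/√180 − 1/√6379) = 10·14.1·(0.062015) = 8.7441 kWh/t
Apply correction: 8.7441 × 1.05 = 9.1813 kWh/t
P = W·T = 9.1813·351.3 = 3225.4 kW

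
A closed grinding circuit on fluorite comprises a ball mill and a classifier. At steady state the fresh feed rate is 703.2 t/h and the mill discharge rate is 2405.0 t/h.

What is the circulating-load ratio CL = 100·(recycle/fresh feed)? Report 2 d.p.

Discharge = new feed + return, hence
R = M − F = 2405.0 − 703.2 = 1701.8 t/h
CL = 100·R/F = 100·1701.8/703.2 = 242.01 %

CL = 242.01 %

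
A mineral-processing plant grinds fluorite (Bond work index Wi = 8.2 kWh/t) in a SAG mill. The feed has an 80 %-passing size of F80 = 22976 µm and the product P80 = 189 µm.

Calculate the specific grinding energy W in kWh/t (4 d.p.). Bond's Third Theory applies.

W = 5.4236 kWh/t

W_Bond = 10·Wi·(1/√P₈₀ − 1/√F₈₀)
1/√189 = 0.072739;  1/√22976 = 0.006597
W = 10·8.2·(0.072739 − 0.006597) = 5.4236 kWh/t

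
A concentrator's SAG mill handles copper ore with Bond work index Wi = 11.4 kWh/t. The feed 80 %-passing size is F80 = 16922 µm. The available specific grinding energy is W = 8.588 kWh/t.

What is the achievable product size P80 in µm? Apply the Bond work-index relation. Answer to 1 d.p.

P80 = 145.1 µm

W = 10·Wi·[P80^(−½) − F80^(−½)]
1/√P80 = 1/√F80 + W/(10·Wi)
  = 8.5880/(10·11.4) + 1/√16922 = 0.075333 + 0.007687 = 0.083021
P80 = (1/0.083021)² = 12.0452² = 145.09 µm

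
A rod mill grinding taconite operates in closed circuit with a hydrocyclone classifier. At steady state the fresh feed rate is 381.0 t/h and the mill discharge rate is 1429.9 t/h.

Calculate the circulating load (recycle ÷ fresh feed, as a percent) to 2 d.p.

CL = 275.30 %

Mill node: discharge = fresh + recycle.
R = M − F = 1429.9 − 381.0 = 1048.9 t/h
CL = 100·R/F = 100·1048.9/381.0 = 275.30 %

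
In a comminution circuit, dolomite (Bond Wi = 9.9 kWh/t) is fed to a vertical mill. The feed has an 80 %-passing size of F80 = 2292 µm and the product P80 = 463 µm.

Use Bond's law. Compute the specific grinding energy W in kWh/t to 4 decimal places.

Bond:  W = 10 Wi (1/√P − 1/√F)
1/√463 = 0.046474;  1/√2292 = 0.020888
W = 10·9.9·(0.046474 − 0.020888) = 2.5330 kWh/t

W = 2.5330 kWh/t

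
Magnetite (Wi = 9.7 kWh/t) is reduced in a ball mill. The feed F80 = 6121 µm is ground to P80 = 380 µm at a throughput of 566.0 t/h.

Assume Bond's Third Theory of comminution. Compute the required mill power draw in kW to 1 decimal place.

P = 2114.7 kW

W_Bond = 10·Wi·(1/√P₈₀ − 1/√F₈₀)
W = 10·9.7·(1/√380 − 1/√6121) = 10·9.7·(0.038517) = 3.7362 kWh/t
Mill draw = 3.7362 × 566.0 = 2114.7 kW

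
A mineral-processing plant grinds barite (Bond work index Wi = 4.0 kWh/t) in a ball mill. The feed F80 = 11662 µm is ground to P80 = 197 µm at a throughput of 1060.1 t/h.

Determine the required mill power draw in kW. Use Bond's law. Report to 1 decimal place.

Bond:  W = 10 Wi (1/√P − 1/√F)
W = 10·4.0·(1/√197 − 1/√11662) = 10·4.0·(0.061987) = 2.4795 kWh/t
P = W·T = 2.4795·1060.1 = 2628.5 kW

P = 2628.5 kW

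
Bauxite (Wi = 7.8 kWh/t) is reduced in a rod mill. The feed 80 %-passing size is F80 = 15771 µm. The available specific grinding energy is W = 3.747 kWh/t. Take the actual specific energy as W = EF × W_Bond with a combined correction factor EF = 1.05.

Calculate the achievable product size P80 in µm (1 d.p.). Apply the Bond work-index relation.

P80 = 346.6 µm

W = 10·Wi·(P80^(-½) − F80^(-½))
W_Bond = W / EF = 3.747 / 1.05 = 3.5686 kWh/t
P80^-0.5 = F80^-0.5 + W_Bond/(10 Wi)
  = 3.5686/(10·7.8) + 1/√15771 = 0.045751 + 0.007963 = 0.053714
P80 = (1/0.053714)² = 18.6172² = 346.60 µm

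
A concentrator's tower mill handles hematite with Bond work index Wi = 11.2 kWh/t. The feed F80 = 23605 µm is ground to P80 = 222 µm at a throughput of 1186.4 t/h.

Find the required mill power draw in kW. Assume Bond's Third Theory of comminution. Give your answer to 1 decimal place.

P = 8053.2 kW

W = 10·Wi·(P80^(-½) − F80^(-½))
W = 10·11.2·(1/√222 − 1/√23605) = 10·11.2·(0.060607) = 6.7880 kWh/t
Power = W × throughput = 6.7880 kWh/t × 1186.4 t/h = 8053.2 kW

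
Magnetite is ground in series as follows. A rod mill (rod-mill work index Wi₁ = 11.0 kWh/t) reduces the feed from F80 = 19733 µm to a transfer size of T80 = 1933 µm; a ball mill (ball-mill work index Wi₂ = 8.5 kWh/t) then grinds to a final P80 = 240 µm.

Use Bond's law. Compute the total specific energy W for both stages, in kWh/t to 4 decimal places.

W = 5.2723 kWh/t

W = 10·Wi·[P80^(−½) − F80^(−½)]
Stage 1 (19733→1933 µm, Wi₁=11.0): W₁ = 10·11.0·(0.022745 − 0.007119) = 1.7189 kWh/t
Stage 2 (1933→240 µm, Wi₂=8.5): W₂ = 10·8.5·(0.064550 − 0.022745) = 3.5534 kWh/t
W = W₁ + W₂ = 1.7189 + 3.5534 = 5.2723 kWh/t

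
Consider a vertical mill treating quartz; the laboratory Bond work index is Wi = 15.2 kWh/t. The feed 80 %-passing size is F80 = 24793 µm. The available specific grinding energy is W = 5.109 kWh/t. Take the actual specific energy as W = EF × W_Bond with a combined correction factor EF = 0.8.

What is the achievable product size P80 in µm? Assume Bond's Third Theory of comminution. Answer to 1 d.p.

P80 = 427.5 µm

W = 10·Wi·(P80^(-½) − F80^(-½))
W_Bond = W / EF = 5.109 / 0.8 = 6.3862 kWh/t
P80^-0.5 = F80^-0.5 + W_Bond/(10 Wi)
  = 6.3862/(10·15.2) + 1/√24793 = 0.042015 + 0.006351 = 0.048366
P80 = (1/0.048366)² = 20.6758² = 427.49 µm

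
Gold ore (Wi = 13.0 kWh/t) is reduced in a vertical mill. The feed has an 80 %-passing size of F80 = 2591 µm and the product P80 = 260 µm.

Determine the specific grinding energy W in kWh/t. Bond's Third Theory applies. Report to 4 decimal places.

W = 10 Wi (1/√P80 − 1/√F80)  [Bond]
1/√260 = 0.062017;  1/√2591 = 0.019646
W = 10·13.0·(0.062017 − 0.019646) = 5.5083 kWh/t

W = 5.5083 kWh/t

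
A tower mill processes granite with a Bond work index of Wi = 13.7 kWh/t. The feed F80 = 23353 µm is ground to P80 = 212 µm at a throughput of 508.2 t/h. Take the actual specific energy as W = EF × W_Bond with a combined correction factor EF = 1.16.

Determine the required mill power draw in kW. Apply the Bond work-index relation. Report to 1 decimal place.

P = 5018.3 kW

W = 10·Wi·(P80^(-½) − F80^(-½))
W = 10·13.7·(1/√212 − 1/√23353) = 10·13.7·(0.062137) = 8.5127 kWh/t
Corrected W = EF·W_Bond = 1.16·8.5127 = 9.8747 kWh/t
Mill draw = 9.8747 × 508.2 = 5018.3 kW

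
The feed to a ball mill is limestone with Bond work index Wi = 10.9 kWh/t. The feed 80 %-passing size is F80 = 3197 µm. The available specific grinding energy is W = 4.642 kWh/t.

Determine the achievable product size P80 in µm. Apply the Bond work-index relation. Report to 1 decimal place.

P80 = 275.3 µm

W = 10·Wi·(P80^(-½) − F80^(-½))
P80^(−½) = W/(10 Wi) + F80^(−½)
  = 4.6420/(10·10.9) + 1/√3197 = 0.042587 + 0.017686 = 0.060273
P80 = (1/0.060273)² = 16.5911² = 275.27 µm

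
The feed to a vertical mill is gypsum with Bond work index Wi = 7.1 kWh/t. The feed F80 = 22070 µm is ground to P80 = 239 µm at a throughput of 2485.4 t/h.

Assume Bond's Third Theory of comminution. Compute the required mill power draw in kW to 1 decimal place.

W_Bond = 10·Wi·(1/√P₈₀ − 1/√F₈₀)
W = 10·7.1·(1/√239 − 1/√22070) = 10·7.1·(0.057953) = 4.1147 kWh/t
Mill draw = 4.1147 × 2485.4 = 10226.6 kW

P = 10226.6 kW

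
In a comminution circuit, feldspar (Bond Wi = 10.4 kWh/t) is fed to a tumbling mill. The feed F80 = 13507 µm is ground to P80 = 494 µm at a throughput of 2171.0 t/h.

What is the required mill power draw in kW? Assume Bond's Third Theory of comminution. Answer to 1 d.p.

Bond:  W = 10 Wi (1/√P − 1/√F)
W = 10·10.4·(1/√494 − 1/√13507) = 10·10.4·(0.036388) = 3.7843 kWh/t
Mill draw = 3.7843 × 2171.0 = 8215.8 kW

P = 8215.8 kW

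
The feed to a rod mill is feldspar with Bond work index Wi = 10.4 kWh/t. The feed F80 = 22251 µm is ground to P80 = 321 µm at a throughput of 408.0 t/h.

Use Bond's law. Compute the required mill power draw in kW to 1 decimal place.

Bond: W = 10·Wi·(1/√P80 − 1/√F80)
W = 10·10.4·(1/√321 − 1/√22251) = 10·10.4·(0.049111) = 5.1075 kWh/t
Power = W × throughput = 5.1075 kWh/t × 408.0 t/h = 2083.9 kW

P = 2083.9 kW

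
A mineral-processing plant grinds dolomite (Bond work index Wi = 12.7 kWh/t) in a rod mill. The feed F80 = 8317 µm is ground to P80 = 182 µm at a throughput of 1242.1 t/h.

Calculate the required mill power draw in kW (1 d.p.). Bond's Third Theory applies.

P = 9963.2 kW

Bond:  W = 10 Wi (1/√P − 1/√F)
W = 10·12.7·(1/√182 − 1/√8317) = 10·12.7·(0.063160) = 8.0213 kWh/t
P_mill = W·ṁ = 8.0213·1242.1 = 9963.2 kW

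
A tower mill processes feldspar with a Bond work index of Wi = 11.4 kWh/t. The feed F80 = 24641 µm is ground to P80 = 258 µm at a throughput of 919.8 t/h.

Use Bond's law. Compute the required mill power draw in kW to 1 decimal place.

Bond:  W = 10 Wi (1/√P − 1/√F)
W = 10·11.4·(1/√258 − 1/√24641) = 10·11.4·(0.055887) = 6.3711 kWh/t
P = W·T = 6.3711·919.8 = 5860.1 kW

P = 5860.1 kW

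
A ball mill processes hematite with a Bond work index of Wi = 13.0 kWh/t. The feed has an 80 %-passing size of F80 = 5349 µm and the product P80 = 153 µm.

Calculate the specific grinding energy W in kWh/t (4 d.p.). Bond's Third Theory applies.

W = 8.7324 kWh/t

W = 10·Wi·(P80^(-½) − F80^(-½))
1/√153 = 0.080845;  1/√5349 = 0.013673
W = 10·13.0·(0.080845 − 0.013673) = 8.7324 kWh/t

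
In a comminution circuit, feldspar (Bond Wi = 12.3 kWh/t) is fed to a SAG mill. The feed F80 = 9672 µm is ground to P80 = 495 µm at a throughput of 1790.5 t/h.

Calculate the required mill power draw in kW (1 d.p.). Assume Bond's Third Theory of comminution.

Bond: W = 10·Wi·(1/√P80 − 1/√F80)
W = 10·12.3·(1/√495 − 1/√9672) = 10·12.3·(0.034779) = 4.2778 kWh/t
P_mill = W·ṁ = 4.2778·1790.5 = 7659.3 kW

P = 7659.3 kW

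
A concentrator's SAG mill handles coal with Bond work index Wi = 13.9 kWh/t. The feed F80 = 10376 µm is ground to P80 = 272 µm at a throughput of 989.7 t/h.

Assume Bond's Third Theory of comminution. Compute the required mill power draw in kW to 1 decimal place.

W = 10 Wi / √P80 − 10 Wi / √F80
W = 10·13.9·(1/√272 − 1/√10376) = 10·13.9·(0.050817) = 7.0635 kWh/t
P_mill = W·ṁ = 7.0635·989.7 = 6990.8 kW

P = 6990.8 kW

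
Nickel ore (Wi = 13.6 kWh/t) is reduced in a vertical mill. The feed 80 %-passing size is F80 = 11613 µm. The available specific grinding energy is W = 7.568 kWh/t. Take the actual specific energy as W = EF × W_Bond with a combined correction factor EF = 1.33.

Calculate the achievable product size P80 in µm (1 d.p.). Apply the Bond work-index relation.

Bond: W = 10·Wi·(1/√P80 − 1/√F80)
W_Bond = W / EF = 7.568 / 1.33 = 5.6902 kWh/t
P80^-0.5 = F80^-0.5 + W_Bond/(10 Wi)
  = 5.6902/(10·13.6) + 1/√11613 = 0.041840 + 0.009280 = 0.051119
P80 = (1/0.051119)² = 19.5620² = 382.67 µm

P80 = 382.7 µm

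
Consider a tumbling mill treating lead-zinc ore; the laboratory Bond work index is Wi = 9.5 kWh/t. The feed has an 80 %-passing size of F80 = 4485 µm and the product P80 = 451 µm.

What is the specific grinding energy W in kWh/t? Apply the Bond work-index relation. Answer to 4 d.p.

W = 10 Wi (1/√P80 − 1/√F80)  [Bond]
1/√451 = 0.047088;  1/√4485 = 0.014932
W = 10·9.5·(0.047088 − 0.014932) = 3.0548 kWh/t

W = 3.0548 kWh/t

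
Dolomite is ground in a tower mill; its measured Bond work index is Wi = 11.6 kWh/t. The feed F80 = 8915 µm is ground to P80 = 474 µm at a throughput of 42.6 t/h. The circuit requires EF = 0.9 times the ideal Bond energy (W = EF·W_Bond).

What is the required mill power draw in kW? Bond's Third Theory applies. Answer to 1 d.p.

P = 157.2 kW

W = 10·Wi·[P80^(−½) − F80^(−½)]
W = 10·11.6·(1/√474 − 1/√8915) = 10·11.6·(0.035340) = 4.0995 kWh/t
Apply correction: 4.0995 × 0.9 = 3.6895 kWh/t
P = W·T = 3.6895·42.6 = 157.2 kW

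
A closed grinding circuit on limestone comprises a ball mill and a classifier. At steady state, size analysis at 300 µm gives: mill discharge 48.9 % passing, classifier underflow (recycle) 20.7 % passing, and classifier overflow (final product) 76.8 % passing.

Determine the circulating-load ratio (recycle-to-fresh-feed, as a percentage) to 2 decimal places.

CL = 98.94 %

Classifier node, passing 300 µm:
(1+r)d = ru + o → r = (o−d)/(d−u)
r = (76.8 − 48.9)/(48.9 − 20.7) = 27.9/28.2 = 0.9894
CL = 100·r = 98.94 %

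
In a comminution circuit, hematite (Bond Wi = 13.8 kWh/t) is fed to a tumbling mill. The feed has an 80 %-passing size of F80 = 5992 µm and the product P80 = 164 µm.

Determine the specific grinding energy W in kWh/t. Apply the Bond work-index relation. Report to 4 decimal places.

W = 8.9932 kWh/t

W_Bond = 10·Wi·(1/√P₈₀ − 1/√F₈₀)
1/√164 = 0.078087;  1/√5992 = 0.012919
W = 10·13.8·(0.078087 − 0.012919) = 8.9932 kWh/t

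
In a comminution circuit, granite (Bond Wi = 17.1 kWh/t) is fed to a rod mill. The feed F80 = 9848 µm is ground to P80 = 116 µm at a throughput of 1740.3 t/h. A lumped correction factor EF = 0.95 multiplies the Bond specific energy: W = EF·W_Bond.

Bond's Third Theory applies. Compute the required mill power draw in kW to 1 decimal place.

W = 10·Wi·(P80^(-½) − F80^(-½))
W = 10·17.1·(1/√116 − 1/√9848) = 10·17.1·(0.082771) = 14.1538 kWh/t
Corrected W = EF·W_Bond = 0.95·14.1538 = 13.4461 kWh/t
Power = W × throughput = 13.4461 kWh/t × 1740.3 t/h = 23400.3 kW

P = 23400.3 kW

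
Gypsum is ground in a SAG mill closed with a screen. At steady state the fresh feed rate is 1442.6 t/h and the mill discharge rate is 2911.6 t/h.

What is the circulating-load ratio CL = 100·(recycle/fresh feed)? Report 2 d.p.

Mill node: discharge = fresh + recycle.
R = M − F = 2911.6 − 1442.6 = 1469.0 t/h
CL = 100·R/F = 100·1469.0/1442.6 = 101.83 %

CL = 101.83 %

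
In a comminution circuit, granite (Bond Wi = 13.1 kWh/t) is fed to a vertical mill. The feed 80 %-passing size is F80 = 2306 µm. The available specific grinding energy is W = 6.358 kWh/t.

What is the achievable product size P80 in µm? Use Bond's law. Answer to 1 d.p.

P80 = 207.9 µm

Bond:  W = 10 Wi (1/√P − 1/√F)
1/√P80 = 1/√F80 + W/(10·Wi)
  = 6.3580/(10·13.1) + 1/√2306 = 0.048534 + 0.020824 = 0.069359
P80 = (1/0.069359)² = 14.4178² = 207.87 µm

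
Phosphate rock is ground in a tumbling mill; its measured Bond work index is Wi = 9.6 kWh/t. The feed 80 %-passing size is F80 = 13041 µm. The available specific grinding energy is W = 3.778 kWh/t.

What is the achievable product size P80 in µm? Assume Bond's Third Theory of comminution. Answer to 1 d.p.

P80 = 432.0 µm

Bond: W = 10·Wi·(1/√P80 − 1/√F80)
P80^(−½) = W/(10 Wi) + F80^(−½)
  = 3.7780/(10·9.6) + 1/√13041 = 0.039354 + 0.008757 = 0.048111
P80 = (1/0.048111)² = 20.7853² = 432.03 µm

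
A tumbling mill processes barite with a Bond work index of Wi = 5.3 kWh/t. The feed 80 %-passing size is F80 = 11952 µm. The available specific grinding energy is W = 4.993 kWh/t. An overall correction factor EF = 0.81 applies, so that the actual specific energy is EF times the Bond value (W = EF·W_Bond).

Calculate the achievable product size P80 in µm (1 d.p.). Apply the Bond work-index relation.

P80 = 63.5 µm

Bond:  W = 10 Wi (1/√P − 1/√F)
W_Bond = W / EF = 4.993 / 0.81 = 6.1642 kWh/t
⇒ 1/√P80 = W_Bond/(10 Wi) + 1/√F80
  = 6.1642/(10·5.3) + 1/√11952 = 0.116306 + 0.009147 = 0.125453
P80 = (1/0.125453)² = 7.9711² = 63.54 µm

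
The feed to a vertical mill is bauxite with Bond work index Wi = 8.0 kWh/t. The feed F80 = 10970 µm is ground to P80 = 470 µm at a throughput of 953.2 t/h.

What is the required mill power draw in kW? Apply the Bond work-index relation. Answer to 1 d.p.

P = 2789.4 kW

W = 10·Wi·(P80^(-½) − F80^(-½))
W = 10·8.0·(1/√470 − 1/√10970) = 10·8.0·(0.036579) = 2.9263 kWh/t
Mill draw = 2.9263 × 953.2 = 2789.4 kW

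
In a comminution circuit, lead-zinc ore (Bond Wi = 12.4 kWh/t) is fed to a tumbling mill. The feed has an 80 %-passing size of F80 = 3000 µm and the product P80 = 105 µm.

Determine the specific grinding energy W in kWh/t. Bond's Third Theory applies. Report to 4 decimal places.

Bond: W = 10·Wi·(1/√P80 − 1/√F80)
1/√105 = 0.097590;  1/√3000 = 0.018257
W = 10·12.4·(0.097590 − 0.018257) = 9.8372 kWh/t

W = 9.8372 kWh/t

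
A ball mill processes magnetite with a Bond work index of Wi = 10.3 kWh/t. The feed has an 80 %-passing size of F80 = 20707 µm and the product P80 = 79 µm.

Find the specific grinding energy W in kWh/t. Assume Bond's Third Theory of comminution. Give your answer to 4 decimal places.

W = 10.8726 kWh/t

Bond: W = 10·Wi·(1/√P80 − 1/√F80)
1/√79 = 0.112509;  1/√20707 = 0.006949
W = 10·10.3·(0.112509 − 0.006949) = 10.8726 kWh/t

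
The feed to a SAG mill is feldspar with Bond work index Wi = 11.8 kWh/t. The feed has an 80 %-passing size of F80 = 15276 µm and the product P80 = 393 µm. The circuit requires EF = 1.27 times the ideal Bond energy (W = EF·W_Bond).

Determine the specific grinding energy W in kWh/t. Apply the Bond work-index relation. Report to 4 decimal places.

W = 6.3469 kWh/t

Bond: W = 10·Wi·(1/√P80 − 1/√F80)
1/√393 = 0.050443;  1/√15276 = 0.008091
W = 10·11.8·(0.050443 − 0.008091) = 4.9976 kWh/t
With EF = 1.27: W = 4.9976·1.27 = 6.3469 kWh/t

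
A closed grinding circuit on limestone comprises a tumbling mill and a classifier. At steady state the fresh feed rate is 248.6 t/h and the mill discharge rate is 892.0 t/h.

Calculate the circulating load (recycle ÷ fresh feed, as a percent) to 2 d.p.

CL = 258.81 %

M = F + R at steady state, so:
R = M − F = 892.0 − 248.6 = 643.4 t/h
CL = 100·R/F = 100·643.4/248.6 = 258.81 %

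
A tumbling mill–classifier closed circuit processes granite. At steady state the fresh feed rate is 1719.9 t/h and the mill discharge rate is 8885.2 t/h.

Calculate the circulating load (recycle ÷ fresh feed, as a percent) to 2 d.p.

Discharge = new feed + return, hence
R = M − F = 8885.2 − 1719.9 = 7165.3 t/h
CL = 100·R/F = 100·7165.3/1719.9 = 416.61 %

CL = 416.61 %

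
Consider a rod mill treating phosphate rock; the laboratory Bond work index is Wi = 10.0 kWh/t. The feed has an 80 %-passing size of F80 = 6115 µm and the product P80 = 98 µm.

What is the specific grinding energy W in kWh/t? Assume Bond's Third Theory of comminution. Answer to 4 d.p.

W = 8.8227 kWh/t

Bond: W = 10·Wi·(1/√P80 − 1/√F80)
1/√98 = 0.101015;  1/√6115 = 0.012788
W = 10·10.0·(0.101015 − 0.012788) = 8.8227 kWh/t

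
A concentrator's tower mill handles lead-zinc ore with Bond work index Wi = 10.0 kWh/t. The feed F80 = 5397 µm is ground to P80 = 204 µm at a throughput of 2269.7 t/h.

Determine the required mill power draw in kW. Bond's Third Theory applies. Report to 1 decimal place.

W = 10 Wi (P80^-0.5 − F80^-0.5)
W = 10·10.0·(1/√204 − 1/√5397) = 10·10.0·(0.056402) = 5.6402 kWh/t
Power = W × throughput = 5.6402 kWh/t × 2269.7 t/h = 12801.5 kW

P = 12801.5 kW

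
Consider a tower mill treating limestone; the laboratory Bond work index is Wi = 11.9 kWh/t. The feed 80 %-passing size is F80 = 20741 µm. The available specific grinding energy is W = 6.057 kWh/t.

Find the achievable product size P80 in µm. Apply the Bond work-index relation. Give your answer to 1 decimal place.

P80 = 298.9 µm

W = 10·Wi·[P80^(−½) − F80^(−½)]
P80^(−½) = W/(10 Wi) + F80^(−½)
  = 6.0570/(10·11.9) + 1/√20741 = 0.050899 + 0.006944 = 0.057843
P80 = (1/0.057843)² = 17.2882² = 298.88 µm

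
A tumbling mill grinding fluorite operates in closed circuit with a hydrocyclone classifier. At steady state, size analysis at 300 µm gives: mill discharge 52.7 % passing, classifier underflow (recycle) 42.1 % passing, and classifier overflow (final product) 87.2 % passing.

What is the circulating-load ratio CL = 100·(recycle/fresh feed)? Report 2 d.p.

CL = 325.47 %

Balance %-passing 300 µm (r = R/F):
Fd + Rd = Ru + Fo ⇒ R/F = (o−d)/(d−u)
r = (87.2 − 52.7)/(52.7 − 42.1) = 34.5/10.6 = 3.2547
CL = 100·r = 325.47 %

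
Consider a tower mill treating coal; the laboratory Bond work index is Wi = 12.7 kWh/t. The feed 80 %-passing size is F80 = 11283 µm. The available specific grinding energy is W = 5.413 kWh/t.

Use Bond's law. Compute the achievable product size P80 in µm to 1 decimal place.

P80 = 369.3 µm

Bond: W = 10·Wi·(1/√P80 − 1/√F80)
1/√P80 = 1/√F80 + W/(10·Wi)
  = 5.4130/(10·12.7) + 1/√11283 = 0.042622 + 0.009414 = 0.052036
P80 = (1/0.052036)² = 19.2173² = 369.31 µm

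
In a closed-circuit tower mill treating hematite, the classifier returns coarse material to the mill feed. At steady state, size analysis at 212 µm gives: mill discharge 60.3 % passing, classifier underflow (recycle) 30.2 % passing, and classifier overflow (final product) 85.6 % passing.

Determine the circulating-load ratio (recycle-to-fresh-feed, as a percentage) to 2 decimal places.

Balance %-passing 212 µm (r = R/F):
(1+r)d = ru + o → r = (o−d)/(d−u)
r = (85.6 − 60.3)/(60.3 − 30.2) = 25.3/30.1 = 0.8405
CL = 100·r = 84.05 %

CL = 84.05 %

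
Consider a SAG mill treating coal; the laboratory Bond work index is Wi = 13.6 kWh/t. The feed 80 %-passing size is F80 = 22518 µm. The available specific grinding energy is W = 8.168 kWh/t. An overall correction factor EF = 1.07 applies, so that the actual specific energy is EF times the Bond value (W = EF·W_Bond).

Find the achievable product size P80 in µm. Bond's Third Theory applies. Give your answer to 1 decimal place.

W = 10 Wi / √P80 − 10 Wi / √F80
W_Bond = W / EF = 8.168 / 1.07 = 7.6336 kWh/t
P80^-0.5 = F80^-0.5 + W_Bond/(10 Wi)
  = 7.6336/(10·13.6) + 1/√22518 = 0.056130 + 0.006664 = 0.062794
P80 = (1/0.062794)² = 15.9252² = 253.61 µm

P80 = 253.6 µm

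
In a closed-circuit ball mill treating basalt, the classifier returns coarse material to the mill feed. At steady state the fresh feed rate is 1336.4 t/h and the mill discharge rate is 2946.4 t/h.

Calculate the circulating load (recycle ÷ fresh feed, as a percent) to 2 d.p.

Discharge = new feed + return, hence
R = M − F = 2946.4 − 1336.4 = 1610.0 t/h
CL = 100·R/F = 100·1610.0/1336.4 = 120.47 %

CL = 120.47 %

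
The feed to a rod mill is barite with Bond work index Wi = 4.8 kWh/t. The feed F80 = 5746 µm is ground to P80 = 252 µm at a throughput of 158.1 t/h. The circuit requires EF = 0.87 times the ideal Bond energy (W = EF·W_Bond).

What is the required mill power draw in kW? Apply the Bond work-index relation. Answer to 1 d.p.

P = 328.8 kW

W = 10·Wi·(P80^(-½) − F80^(-½))
W = 10·4.8·(1/√252 − 1/√5746) = 10·4.8·(0.049802) = 2.3905 kWh/t
Apply correction: 2.3905 × 0.87 = 2.0797 kWh/t
P = W·T = 2.0797·158.1 = 328.8 kW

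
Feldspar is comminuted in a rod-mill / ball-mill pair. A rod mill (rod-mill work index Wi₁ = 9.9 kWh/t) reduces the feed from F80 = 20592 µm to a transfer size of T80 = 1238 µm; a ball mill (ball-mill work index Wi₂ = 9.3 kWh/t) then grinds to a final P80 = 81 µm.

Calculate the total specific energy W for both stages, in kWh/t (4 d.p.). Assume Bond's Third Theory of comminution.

Bond: W = 10·Wi·(1/√P80 − 1/√F80)
Stage 1 (20592→1238 µm, Wi₁=9.9): W₁ = 10·9.9·(0.028421 − 0.006969) = 2.1238 kWh/t
Stage 2 (1238→81 µm, Wi₂=9.3): W₂ = 10·9.3·(0.111111 − 0.028421) = 7.6902 kWh/t
W = W₁ + W₂ = 2.1238 + 7.6902 = 9.8140 kWh/t

W = 9.8140 kWh/t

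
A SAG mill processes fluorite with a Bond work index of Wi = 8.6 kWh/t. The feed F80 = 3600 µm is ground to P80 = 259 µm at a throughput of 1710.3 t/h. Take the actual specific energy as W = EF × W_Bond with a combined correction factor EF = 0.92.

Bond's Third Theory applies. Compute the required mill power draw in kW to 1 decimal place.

P = 6153.0 kW

W = 10 Wi (1/√P80 − 1/√F80)  [Bond]
W = 10·8.6·(1/√259 − 1/√3600) = 10·8.6·(0.045470) = 3.9104 kWh/t
Apply correction: 3.9104 × 0.92 = 3.5976 kWh/t
Power = W × throughput = 3.5976 kWh/t × 1710.3 t/h = 6153.0 kW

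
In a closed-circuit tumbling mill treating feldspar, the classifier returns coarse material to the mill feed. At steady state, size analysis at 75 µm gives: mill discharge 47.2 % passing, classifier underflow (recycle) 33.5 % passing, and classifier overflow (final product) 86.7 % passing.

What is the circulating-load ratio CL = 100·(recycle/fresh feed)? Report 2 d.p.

Let r = R/F. Size balance at 75 µm:
r = (o − d)/(d − u)
r = (86.7 − 47.2)/(47.2 − 33.5) = 39.5/13.7 = 2.8832
CL = 100·r = 288.32 %

CL = 288.32 %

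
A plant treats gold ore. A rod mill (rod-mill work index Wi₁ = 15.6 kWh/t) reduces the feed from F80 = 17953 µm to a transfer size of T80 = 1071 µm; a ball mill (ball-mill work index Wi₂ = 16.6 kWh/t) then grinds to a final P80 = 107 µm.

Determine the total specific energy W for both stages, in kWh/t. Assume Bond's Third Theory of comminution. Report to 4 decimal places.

W = 14.5780 kWh/t

W = 10 Wi (P80^-0.5 − F80^-0.5)
Stage 1 (17953→1071 µm, Wi₁=15.6): W₁ = 10·15.6·(0.030557 − 0.007463) = 3.6026 kWh/t
Stage 2 (1071→107 µm, Wi₂=16.6): W₂ = 10·16.6·(0.096674 − 0.030557) = 10.9754 kWh/t
W = W₁ + W₂ = 3.6026 + 10.9754 = 14.5780 kWh/t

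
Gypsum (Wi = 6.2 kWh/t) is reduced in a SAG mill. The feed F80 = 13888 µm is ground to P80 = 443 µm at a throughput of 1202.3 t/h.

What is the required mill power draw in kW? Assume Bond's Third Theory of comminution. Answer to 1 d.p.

W = 10·Wi·(P80^(-½) − F80^(-½))
W = 10·6.2·(1/√443 − 1/√13888) = 10·6.2·(0.039026) = 2.4196 kWh/t
P = W·T = 2.4196·1202.3 = 2909.1 kW

P = 2909.1 kW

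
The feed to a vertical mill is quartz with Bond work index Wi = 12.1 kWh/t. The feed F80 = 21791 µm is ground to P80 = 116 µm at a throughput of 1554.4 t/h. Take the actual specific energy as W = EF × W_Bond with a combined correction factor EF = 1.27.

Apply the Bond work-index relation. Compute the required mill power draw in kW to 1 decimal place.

W = 10 Wi (P80^-0.5 − F80^-0.5)
W = 10·12.1·(1/√116 − 1/√21791) = 10·12.1·(0.086073) = 10.4149 kWh/t
W_actual = 1.27 × 10.4149 = 13.2269 kWh/t
P = W·T = 13.2269·1554.4 = 20559.9 kW

P = 20559.9 kW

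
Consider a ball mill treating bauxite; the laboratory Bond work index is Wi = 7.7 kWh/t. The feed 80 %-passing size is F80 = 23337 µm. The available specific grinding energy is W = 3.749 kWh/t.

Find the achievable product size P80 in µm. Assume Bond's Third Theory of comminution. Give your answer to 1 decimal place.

Bond:  W = 10 Wi (1/√P − 1/√F)
1/√P80 = 1/√F80 + W/(10·Wi)
  = 3.7490/(10·7.7) + 1/√23337 = 0.048688 + 0.006546 = 0.055234
P80 = (1/0.055234)² = 18.1047² = 327.78 µm

P80 = 327.8 µm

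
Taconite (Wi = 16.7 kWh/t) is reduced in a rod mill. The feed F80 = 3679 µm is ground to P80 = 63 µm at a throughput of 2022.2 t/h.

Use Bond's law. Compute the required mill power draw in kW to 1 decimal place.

W = 10·Wi·(P80^(-½) − F80^(-½))
W = 10·16.7·(1/√63 − 1/√3679) = 10·16.7·(0.109501) = 18.2867 kWh/t
P_mill = W·ṁ = 18.2867·2022.2 = 36979.4 kW

P = 36979.4 kW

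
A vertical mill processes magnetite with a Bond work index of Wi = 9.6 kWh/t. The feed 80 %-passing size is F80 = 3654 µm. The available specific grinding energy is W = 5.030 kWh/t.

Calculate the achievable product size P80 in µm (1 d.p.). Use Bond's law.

W = 10·Wi·[P80^(−½) − F80^(−½)]
1/√P80 = 1/√F80 + W/(10·Wi)
  = 5.0300/(10·9.6) + 1/√3654 = 0.052396 + 0.016543 = 0.068939
P80 = (1/0.068939)² = 14.5056² = 210.41 µm

P80 = 210.4 µm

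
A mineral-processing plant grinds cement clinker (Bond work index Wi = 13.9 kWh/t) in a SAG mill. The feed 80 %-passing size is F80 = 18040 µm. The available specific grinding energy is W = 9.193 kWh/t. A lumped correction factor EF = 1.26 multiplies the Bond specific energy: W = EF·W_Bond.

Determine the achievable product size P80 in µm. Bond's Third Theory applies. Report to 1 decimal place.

W = 10·Wi·[P80^(−½) − F80^(−½)]
W_Bond = W / EF = 9.193 / 1.26 = 7.2960 kWh/t
1/√P80 = 1/√F80 + W_Bond/(10·Wi)
  = 7.2960/(10·13.9) + 1/√18040 = 0.052489 + 0.007445 = 0.059935
P80 = (1/0.059935)² = 16.6848² = 278.38 µm

P80 = 278.4 µm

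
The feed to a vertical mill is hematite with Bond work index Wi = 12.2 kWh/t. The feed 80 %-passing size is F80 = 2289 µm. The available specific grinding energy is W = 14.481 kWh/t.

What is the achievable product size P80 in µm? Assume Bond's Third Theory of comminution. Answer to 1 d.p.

W = 10 Wi / √P80 − 10 Wi / √F80
P80^-0.5 = F80^-0.5 + W/(10 Wi)
  = 14.4810/(10·12.2) + 1/√2289 = 0.118697 + 0.020901 = 0.139598
P80 = (1/0.139598)² = 7.1634² = 51.31 µm

P80 = 51.3 µm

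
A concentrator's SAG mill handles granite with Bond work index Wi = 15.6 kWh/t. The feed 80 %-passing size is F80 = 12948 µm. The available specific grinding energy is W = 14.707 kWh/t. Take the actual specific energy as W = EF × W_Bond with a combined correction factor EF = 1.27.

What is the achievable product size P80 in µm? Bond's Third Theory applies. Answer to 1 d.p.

P80 = 145.1 µm

W_Bond = 10·Wi·(1/√P₈₀ − 1/√F₈₀)
W_Bond = W / EF = 14.707 / 1.27 = 11.5803 kWh/t
P80^(−½) = W_Bond/(10 Wi) + F80^(−½)
  = 11.5803/(10·15.6) + 1/√12948 = 0.074233 + 0.008788 = 0.083021
P80 = (1/0.083021)² = 12.0452² = 145.09 µm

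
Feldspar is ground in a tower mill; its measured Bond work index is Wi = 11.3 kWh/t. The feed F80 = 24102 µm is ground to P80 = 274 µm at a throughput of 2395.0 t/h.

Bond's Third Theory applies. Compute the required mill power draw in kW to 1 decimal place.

Bond: W = 10·Wi·(1/√P80 − 1/√F80)
W = 10·11.3·(1/√274 − 1/√24102) = 10·11.3·(0.053971) = 6.0987 kWh/t
Power = W × throughput = 6.0987 kWh/t × 2395.0 t/h = 14606.4 kW

P = 14606.4 kW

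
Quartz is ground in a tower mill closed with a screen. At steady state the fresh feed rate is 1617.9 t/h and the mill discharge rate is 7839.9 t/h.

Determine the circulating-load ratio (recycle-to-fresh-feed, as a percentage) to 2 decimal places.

CL = 384.57 %

Mill node: discharge = fresh + recycle.
R = M − F = 7839.9 − 1617.9 = 6222.0 t/h
CL = 100·R/F = 100·6222.0/1617.9 = 384.57 %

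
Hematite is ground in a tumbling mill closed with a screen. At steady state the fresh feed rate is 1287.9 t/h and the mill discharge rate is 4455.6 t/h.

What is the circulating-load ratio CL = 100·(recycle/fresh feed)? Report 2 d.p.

Mill node: discharge = fresh + recycle.
R = M − F = 4455.6 − 1287.9 = 3167.7 t/h
CL = 100·R/F = 100·3167.7/1287.9 = 245.96 %

CL = 245.96 %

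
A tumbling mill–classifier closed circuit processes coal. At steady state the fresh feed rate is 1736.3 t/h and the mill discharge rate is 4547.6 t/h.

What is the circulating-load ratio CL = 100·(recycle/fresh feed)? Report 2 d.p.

Discharge = new feed + return, hence
R = M − F = 4547.6 − 1736.3 = 2811.3 t/h
CL = 100·R/F = 100·2811.3/1736.3 = 161.91 %

CL = 161.91 %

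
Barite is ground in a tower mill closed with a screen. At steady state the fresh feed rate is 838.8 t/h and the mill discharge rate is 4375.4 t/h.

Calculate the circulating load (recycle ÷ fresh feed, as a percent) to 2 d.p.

M = F + R at steady state, so:
R = M − F = 4375.4 − 838.8 = 3536.6 t/h
CL = 100·R/F = 100·3536.6/838.8 = 421.63 %

CL = 421.63 %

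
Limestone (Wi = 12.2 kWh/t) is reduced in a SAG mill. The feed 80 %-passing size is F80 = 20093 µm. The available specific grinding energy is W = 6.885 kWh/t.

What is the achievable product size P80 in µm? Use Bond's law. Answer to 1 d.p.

W = 10 Wi (1/√P80 − 1/√F80)  [Bond]
1/√P80 = 1/√F80 + W/(10·Wi)
  = 6.8850/(10·12.2) + 1/√20093 = 0.056434 + 0.007055 = 0.063489
P80 = (1/0.063489)² = 15.7507² = 248.09 µm

P80 = 248.1 µm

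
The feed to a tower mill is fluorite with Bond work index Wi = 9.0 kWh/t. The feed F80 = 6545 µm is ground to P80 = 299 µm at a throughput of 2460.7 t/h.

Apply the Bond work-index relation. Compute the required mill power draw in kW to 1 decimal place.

Bond:  W = 10 Wi (1/√P − 1/√F)
W = 10·9.0·(1/√299 − 1/√6545) = 10·9.0·(0.045471) = 4.0924 kWh/t
P_mill = W·ṁ = 4.0924·2460.7 = 10070.1 kW

P = 10070.1 kW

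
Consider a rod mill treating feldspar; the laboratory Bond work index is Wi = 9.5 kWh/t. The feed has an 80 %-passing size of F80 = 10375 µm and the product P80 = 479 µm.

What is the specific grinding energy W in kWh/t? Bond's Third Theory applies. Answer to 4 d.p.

W = 10 Wi (1/√P80 − 1/√F80)  [Bond]
1/√479 = 0.045691;  1/√10375 = 0.009818
W = 10·9.5·(0.045691 − 0.009818) = 3.4080 kWh/t

W = 3.4080 kWh/t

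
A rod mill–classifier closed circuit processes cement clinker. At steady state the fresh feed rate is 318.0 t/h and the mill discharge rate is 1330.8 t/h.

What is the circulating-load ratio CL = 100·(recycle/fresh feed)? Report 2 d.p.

Mill node: discharge = fresh + recycle.
R = M − F = 1330.8 − 318.0 = 1012.8 t/h
CL = 100·R/F = 100·1012.8/318.0 = 318.49 %

CL = 318.49 %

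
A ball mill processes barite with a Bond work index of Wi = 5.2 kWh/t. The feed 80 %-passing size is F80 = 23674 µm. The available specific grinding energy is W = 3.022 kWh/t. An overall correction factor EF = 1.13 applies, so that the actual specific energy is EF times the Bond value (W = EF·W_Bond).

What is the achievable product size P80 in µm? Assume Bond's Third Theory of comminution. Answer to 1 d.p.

W = 10 Wi (1/√P80 − 1/√F80)  [Bond]
W_Bond = W / EF = 3.022 / 1.13 = 2.6743 kWh/t
⇒ 1/√P80 = W_Bond/(10·Wi) + 1/√F80
  = 2.6743/(10·5.2) + 1/√23674 = 0.051430 + 0.006499 = 0.057929
P80 = (1/0.057929)² = 17.2626² = 298.00 µm

P80 = 298.0 µm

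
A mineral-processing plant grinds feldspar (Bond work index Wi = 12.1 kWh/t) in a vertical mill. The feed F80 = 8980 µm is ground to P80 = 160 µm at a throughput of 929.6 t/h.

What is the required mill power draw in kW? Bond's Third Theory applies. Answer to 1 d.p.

P = 7705.5 kW

W = 10·Wi·(P80^(-½) − F80^(-½))
W = 10·12.1·(1/√160 − 1/√8980) = 10·12.1·(0.068504) = 8.2890 kWh/t
P = W·T = 8.2890·929.6 = 7705.5 kW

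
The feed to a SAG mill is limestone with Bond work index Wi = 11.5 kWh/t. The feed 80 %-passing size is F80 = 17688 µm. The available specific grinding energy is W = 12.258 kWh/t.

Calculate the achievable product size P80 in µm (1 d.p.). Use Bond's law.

P80 = 76.8 µm

Bond:  W = 10 Wi (1/√P − 1/√F)
P80^(−½) = W/(10 Wi) + F80^(−½)
  = 12.2580/(10·11.5) + 1/√17688 = 0.106591 + 0.007519 = 0.114110
P80 = (1/0.114110)² = 8.7634² = 76.80 µm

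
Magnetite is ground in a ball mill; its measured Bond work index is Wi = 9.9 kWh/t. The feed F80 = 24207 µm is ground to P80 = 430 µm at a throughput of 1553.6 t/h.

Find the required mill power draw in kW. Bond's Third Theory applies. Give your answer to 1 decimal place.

Bond: W = 10·Wi·(1/√P80 − 1/√F80)
W = 10·9.9·(1/√430 − 1/√24207) = 10·9.9·(0.041797) = 4.1379 kWh/t
P_mill = W·ṁ = 4.1379·1553.6 = 6428.6 kW

P = 6428.6 kW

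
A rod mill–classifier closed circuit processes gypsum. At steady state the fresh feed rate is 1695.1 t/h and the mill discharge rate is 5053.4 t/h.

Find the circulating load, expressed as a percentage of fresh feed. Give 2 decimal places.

CL = 198.12 %

Discharge = new feed + return, hence
R = M − F = 5053.4 − 1695.1 = 3358.3 t/h
CL = 100·R/F = 100·3358.3/1695.1 = 198.12 %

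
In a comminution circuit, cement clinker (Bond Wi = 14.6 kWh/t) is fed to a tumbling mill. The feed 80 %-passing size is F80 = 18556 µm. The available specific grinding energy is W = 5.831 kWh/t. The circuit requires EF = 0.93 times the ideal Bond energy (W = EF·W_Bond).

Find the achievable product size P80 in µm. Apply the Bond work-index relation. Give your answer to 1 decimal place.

P80 = 395.5 µm

Bond:  W = 10 Wi (1/√P − 1/√F)
W_Bond = W / EF = 5.831 / 0.93 = 6.2699 kWh/t
⇒ 1/√P80 = W_Bond/(10 Wi) + 1/√F80
  = 6.2699/(10·14.6) + 1/√18556 = 0.042944 + 0.007341 = 0.050286
P80 = (1/0.050286)² = 19.8864² = 395.47 µm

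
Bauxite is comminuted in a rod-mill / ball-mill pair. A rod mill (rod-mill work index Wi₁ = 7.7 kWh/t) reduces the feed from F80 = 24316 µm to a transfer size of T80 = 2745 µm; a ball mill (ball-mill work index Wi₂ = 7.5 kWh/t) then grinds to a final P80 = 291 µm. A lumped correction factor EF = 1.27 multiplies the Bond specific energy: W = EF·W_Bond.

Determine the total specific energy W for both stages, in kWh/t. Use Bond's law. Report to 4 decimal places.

W = 10·Wi·[P80^(−½) − F80^(−½)]
Stage 1 (24316→2745 µm, Wi₁=7.7): W₁ = 10·7.7·(0.019087 − 0.006413) = 0.9759 kWh/t
Stage 2 (2745→291 µm, Wi₂=7.5): W₂ = 10·7.5·(0.058621 − 0.019087) = 2.9651 kWh/t
W = W₁ + W₂ = 0.9759 + 2.9651 = 3.9410 kWh/t
With EF = 1.27: W = 3.9410·1.27 = 5.0050 kWh/t

W = 5.0050 kWh/t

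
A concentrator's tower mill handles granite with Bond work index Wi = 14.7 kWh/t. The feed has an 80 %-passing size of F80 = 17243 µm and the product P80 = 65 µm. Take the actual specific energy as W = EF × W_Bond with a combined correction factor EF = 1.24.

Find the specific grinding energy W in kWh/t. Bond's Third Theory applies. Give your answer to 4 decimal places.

Bond:  W = 10 Wi (1/√P − 1/√F)
1/√65 = 0.124035;  1/√17243 = 0.007615
W = 10·14.7·(0.124035 − 0.007615) = 17.1136 kWh/t
Corrected W = EF·W_Bond = 1.24·17.1136 = 21.2209 kWh/t

W = 21.2209 kWh/t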